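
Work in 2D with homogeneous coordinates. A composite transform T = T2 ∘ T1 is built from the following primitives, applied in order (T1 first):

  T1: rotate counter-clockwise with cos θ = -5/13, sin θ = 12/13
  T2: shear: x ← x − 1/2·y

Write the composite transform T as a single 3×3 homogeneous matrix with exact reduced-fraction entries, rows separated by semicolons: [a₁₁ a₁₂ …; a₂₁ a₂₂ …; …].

T1 = [-5/13 -12/13 0; 12/13 -5/13 0; 0 0 1]
T2·T1 = [-11/13 -19/26 0; 12/13 -5/13 0; 0 0 1]

T = [-11/13 -19/26 0; 12/13 -5/13 0; 0 0 1]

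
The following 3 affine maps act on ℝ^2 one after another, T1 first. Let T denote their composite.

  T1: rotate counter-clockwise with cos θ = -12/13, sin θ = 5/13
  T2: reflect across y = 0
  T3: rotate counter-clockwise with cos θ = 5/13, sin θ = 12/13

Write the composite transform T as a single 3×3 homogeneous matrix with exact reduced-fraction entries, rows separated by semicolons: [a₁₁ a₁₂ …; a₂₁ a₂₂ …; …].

T = [0 -1 0; -1 0 0; 0 0 1]

T1 = [-12/13 -5/13 0; 5/13 -12/13 0; 0 0 1]
T2·T1 = [-12/13 -5/13 0; -5/13 12/13 0; 0 0 1]
T3·…·T1 = [0 -1 0; -1 0 0; 0 0 1]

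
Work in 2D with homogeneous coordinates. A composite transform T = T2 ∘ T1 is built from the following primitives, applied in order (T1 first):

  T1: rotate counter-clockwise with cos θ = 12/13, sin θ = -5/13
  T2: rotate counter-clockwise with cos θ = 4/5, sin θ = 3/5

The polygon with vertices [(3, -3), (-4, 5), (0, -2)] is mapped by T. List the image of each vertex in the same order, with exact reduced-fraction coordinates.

image vertices: (237/65, -141/65), (-332/65, 251/65), (32/65, -126/65)

T1 rotate counter-clockwise with cos θ = 12/13, sin θ = -5/13: (3, -3) → (21/13, -51/13); (-4, 5) → (-23/13, 80/13); (0, -2) → (-10/13, -24/13)
T2 rotate counter-clockwise with cos θ = 4/5, sin θ = 3/5: (21/13, -51/13) → (237/65, -141/65); (-23/13, 80/13) → (-332/65, 251/65); (-10/13, -24/13) → (32/65, -126/65)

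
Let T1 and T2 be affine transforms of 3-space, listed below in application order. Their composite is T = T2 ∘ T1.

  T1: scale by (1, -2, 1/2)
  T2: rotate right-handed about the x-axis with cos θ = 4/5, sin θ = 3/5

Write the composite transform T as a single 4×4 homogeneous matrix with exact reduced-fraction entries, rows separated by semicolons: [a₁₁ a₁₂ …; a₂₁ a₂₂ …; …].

T = [1 0 0 0; 0 -8/5 -3/10 0; 0 -6/5 2/5 0; 0 0 0 1]

T1 = [1 0 0 0; 0 -2 0 0; 0 0 1/2 0; 0 0 0 1]
T2·T1 = [1 0 0 0; 0 -8/5 -3/10 0; 0 -6/5 2/5 0; 0 0 0 1]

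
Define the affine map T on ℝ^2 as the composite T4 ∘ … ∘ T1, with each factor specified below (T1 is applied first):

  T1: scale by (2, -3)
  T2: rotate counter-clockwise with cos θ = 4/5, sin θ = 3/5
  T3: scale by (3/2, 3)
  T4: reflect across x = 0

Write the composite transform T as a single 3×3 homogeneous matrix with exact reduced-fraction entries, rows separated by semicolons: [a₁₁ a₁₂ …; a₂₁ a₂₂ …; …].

T = [-12/5 -27/10 0; 18/5 -36/5 0; 0 0 1]

T1 = [2 0 0; 0 -3 0; 0 0 1]
T2·T1 = [8/5 9/5 0; 6/5 -12/5 0; 0 0 1]
T3·…·T1 = [12/5 27/10 0; 18/5 -36/5 0; 0 0 1]
T4·…·T1 = [-12/5 -27/10 0; 18/5 -36/5 0; 0 0 1]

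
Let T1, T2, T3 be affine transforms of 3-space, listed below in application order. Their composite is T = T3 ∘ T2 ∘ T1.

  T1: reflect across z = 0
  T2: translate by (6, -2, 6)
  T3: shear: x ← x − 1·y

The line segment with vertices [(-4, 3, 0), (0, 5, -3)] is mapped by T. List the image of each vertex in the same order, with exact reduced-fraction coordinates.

image vertices: (1, 1, 6), (3, 3, 9)

T1 reflect across z = 0: (-4, 3, 0) → (-4, 3, 0); (0, 5, -3) → (0, 5, 3)
T2 translate by (6, -2, 6): (-4, 3, 0) → (2, 1, 6); (0, 5, 3) → (6, 3, 9)
T3 shear: x ← x − 1·y: (2, 1, 6) → (1, 1, 6); (6, 3, 9) → (3, 3, 9)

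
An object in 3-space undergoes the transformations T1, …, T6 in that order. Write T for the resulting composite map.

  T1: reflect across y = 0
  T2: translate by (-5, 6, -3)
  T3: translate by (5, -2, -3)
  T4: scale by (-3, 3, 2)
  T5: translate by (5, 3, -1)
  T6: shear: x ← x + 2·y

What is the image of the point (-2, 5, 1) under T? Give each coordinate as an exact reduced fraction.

T(p) = (11, 0, -11)

T1 reflect across y = 0: (-2, 5, 1) → (-2, -5, 1)
T2 translate by (-5, 6, -3): (-2, -5, 1) → (-7, 1, -2)
T3 translate by (5, -2, -3): (-7, 1, -2) → (-2, -1, -5)
T4 scale by (-3, 3, 2): (-2, -1, -5) → (6, -3, -10)
T5 translate by (5, 3, -1): (6, -3, -10) → (11, 0, -11)
T6 shear: x ← x + 2·y: (11, 0, -11) → (11, 0, -11)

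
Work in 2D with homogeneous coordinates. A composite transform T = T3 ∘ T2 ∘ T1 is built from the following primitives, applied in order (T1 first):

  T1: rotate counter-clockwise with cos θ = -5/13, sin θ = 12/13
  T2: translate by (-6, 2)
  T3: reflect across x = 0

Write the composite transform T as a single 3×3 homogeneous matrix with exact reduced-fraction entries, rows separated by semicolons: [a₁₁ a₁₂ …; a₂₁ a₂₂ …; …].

T1 = [-5/13 -12/13 0; 12/13 -5/13 0; 0 0 1]
T2·T1 = [-5/13 -12/13 -6; 12/13 -5/13 2; 0 0 1]
T3·…·T1 = [5/13 12/13 6; 12/13 -5/13 2; 0 0 1]

T = [5/13 12/13 6; 12/13 -5/13 2; 0 0 1]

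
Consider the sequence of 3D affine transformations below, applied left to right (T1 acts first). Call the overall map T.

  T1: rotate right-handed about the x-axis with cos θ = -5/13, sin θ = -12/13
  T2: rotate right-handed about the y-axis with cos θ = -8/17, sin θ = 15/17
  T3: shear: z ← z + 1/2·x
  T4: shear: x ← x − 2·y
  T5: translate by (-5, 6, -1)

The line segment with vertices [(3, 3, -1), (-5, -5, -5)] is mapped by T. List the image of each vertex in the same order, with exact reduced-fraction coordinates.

image vertices: (-964/221, 51/13, -1893/442), (1880/221, 43/13, 1943/442)

T1 rotate right-handed about the x-axis with cos θ = -5/13, sin θ = -12/13: (3, 3, -1) → (3, -27/13, -31/13); (-5, -5, -5) → (-5, -35/13, 85/13)
T2 rotate right-handed about the y-axis with cos θ = -8/17, sin θ = 15/17: (3, -27/13, -31/13) → (-777/221, -27/13, -337/221); (-5, -35/13, 85/13) → (1795/221, -35/13, 295/221)
T3 shear: z ← z + 1/2·x: (-777/221, -27/13, -337/221) → (-777/221, -27/13, -1451/442); (1795/221, -35/13, 295/221) → (1795/221, -35/13, 2385/442)
T4 shear: x ← x − 2·y: (-777/221, -27/13, -1451/442) → (141/221, -27/13, -1451/442); (1795/221, -35/13, 2385/442) → (2985/221, -35/13, 2385/442)
T5 translate by (-5, 6, -1): (141/221, -27/13, -1451/442) → (-964/221, 51/13, -1893/442); (2985/221, -35/13, 2385/442) → (1880/221, 43/13, 1943/442)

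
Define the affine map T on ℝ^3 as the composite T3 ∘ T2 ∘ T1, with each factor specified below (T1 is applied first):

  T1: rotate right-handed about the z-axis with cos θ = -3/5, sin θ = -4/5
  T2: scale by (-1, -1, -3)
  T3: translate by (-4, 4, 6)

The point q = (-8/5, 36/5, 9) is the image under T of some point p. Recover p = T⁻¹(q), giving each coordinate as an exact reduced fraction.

T1 = [-3/5 4/5 0 0; -4/5 -3/5 0 0; 0 0 1 0; 0 0 0 1]
T2·T1 = [3/5 -4/5 0 0; 4/5 3/5 0 0; 0 0 -3 0; 0 0 0 1]
T3·…·T1 = [3/5 -4/5 0 -4; 4/5 3/5 0 4; 0 0 -3 6; 0 0 0 1]
det M = -3; M⁻¹ = [3/5 4/5 0 -4/5; -4/5 3/5 0 -28/5; 0 0 -1/3 2; 0 0 0 1]
M⁻¹ · (-8/5, 36/5, 9)ᵀ = (4, 0, -1)ᵀ

p = (4, 0, -1)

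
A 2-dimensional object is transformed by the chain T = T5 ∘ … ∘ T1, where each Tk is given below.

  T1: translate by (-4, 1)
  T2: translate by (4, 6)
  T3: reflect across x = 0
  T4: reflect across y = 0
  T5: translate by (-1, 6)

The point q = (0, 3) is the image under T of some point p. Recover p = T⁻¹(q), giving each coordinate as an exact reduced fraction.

T1 = [1 0 -4; 0 1 1; 0 0 1]
T2·T1 = [1 0 0; 0 1 7; 0 0 1]
T3·…·T1 = [-1 0 0; 0 1 7; 0 0 1]
T4·…·T1 = [-1 0 0; 0 -1 -7; 0 0 1]
T5·…·T1 = [-1 0 -1; 0 -1 -1; 0 0 1]
det M = 1; M⁻¹ = [-1 0 -1; 0 -1 -1; 0 0 1]
M⁻¹ · (0, 3)ᵀ = (-1, -4)ᵀ

p = (-1, -4)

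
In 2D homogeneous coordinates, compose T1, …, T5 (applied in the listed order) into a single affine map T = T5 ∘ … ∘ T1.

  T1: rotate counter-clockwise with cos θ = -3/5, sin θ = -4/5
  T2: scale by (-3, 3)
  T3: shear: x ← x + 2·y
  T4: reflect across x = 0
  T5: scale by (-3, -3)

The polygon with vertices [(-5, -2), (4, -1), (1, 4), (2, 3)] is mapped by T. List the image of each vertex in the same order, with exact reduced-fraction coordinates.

image vertices: (81, -234/5), (-18, 117/5), (-81, 144/5), (-72, 153/5)

T1 rotate counter-clockwise with cos θ = -3/5, sin θ = -4/5: (-5, -2) → (7/5, 26/5); (4, -1) → (-16/5, -13/5); (1, 4) → (13/5, -16/5); (2, 3) → (6/5, -17/5)
T2 scale by (-3, 3): (7/5, 26/5) → (-21/5, 78/5); (-16/5, -13/5) → (48/5, -39/5); (13/5, -16/5) → (-39/5, -48/5); (6/5, -17/5) → (-18/5, -51/5)
T3 shear: x ← x + 2·y: (-21/5, 78/5) → (27, 78/5); (48/5, -39/5) → (-6, -39/5); (-39/5, -48/5) → (-27, -48/5); (-18/5, -51/5) → (-24, -51/5)
T4 reflect across x = 0: (27, 78/5) → (-27, 78/5); (-6, -39/5) → (6, -39/5); (-27, -48/5) → (27, -48/5); (-24, -51/5) → (24, -51/5)
T5 scale by (-3, -3): (-27, 78/5) → (81, -234/5); (6, -39/5) → (-18, 117/5); (27, -48/5) → (-81, 144/5); (24, -51/5) → (-72, 153/5)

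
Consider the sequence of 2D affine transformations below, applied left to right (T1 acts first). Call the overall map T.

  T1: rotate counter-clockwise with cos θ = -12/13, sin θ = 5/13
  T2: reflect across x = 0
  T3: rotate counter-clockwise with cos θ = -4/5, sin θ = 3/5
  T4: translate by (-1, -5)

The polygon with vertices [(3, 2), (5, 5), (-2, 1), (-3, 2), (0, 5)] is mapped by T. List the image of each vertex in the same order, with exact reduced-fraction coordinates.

T1 rotate counter-clockwise with cos θ = -12/13, sin θ = 5/13: (3, 2) → (-46/13, -9/13); (5, 5) → (-85/13, -35/13); (-2, 1) → (19/13, -22/13); (-3, 2) → (2, -3); (0, 5) → (-25/13, -60/13)
T2 reflect across x = 0: (-46/13, -9/13) → (46/13, -9/13); (-85/13, -35/13) → (85/13, -35/13); (19/13, -22/13) → (-19/13, -22/13); (2, -3) → (-2, -3); (-25/13, -60/13) → (25/13, -60/13)
T3 rotate counter-clockwise with cos θ = -4/5, sin θ = 3/5: (46/13, -9/13) → (-157/65, 174/65); (85/13, -35/13) → (-47/13, 79/13); (-19/13, -22/13) → (142/65, 31/65); (-2, -3) → (17/5, 6/5); (25/13, -60/13) → (16/13, 63/13)
T4 translate by (-1, -5): (-157/65, 174/65) → (-222/65, -151/65); (-47/13, 79/13) → (-60/13, 14/13); (142/65, 31/65) → (77/65, -294/65); (17/5, 6/5) → (12/5, -19/5); (16/13, 63/13) → (3/13, -2/13)

image vertices: (-222/65, -151/65), (-60/13, 14/13), (77/65, -294/65), (12/5, -19/5), (3/13, -2/13)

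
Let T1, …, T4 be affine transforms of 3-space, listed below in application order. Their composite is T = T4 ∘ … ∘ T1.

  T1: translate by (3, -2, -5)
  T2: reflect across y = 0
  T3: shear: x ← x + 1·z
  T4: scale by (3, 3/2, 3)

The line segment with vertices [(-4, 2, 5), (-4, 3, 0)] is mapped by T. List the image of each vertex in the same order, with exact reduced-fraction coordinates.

image vertices: (-3, 0, 0), (-18, -3/2, -15)

T1 translate by (3, -2, -5): (-4, 2, 5) → (-1, 0, 0); (-4, 3, 0) → (-1, 1, -5)
T2 reflect across y = 0: (-1, 0, 0) → (-1, 0, 0); (-1, 1, -5) → (-1, -1, -5)
T3 shear: x ← x + 1·z: (-1, 0, 0) → (-1, 0, 0); (-1, -1, -5) → (-6, -1, -5)
T4 scale by (3, 3/2, 3): (-1, 0, 0) → (-3, 0, 0); (-6, -1, -5) → (-18, -3/2, -15)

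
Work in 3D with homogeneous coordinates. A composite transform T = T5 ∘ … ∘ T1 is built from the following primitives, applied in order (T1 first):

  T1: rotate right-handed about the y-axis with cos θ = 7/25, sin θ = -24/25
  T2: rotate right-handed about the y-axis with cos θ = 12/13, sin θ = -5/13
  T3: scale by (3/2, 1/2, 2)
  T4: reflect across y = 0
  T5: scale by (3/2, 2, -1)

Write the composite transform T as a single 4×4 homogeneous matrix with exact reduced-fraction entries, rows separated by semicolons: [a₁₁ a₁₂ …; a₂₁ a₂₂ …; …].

T = [-81/325 0 -2907/1300 0; 0 -1 0 0; -646/325 0 72/325 0; 0 0 0 1]

T1 = [7/25 0 -24/25 0; 0 1 0 0; 24/25 0 7/25 0; 0 0 0 1]
T2·T1 = [-36/325 0 -323/325 0; 0 1 0 0; 323/325 0 -36/325 0; 0 0 0 1]
T3·…·T1 = [-54/325 0 -969/650 0; 0 1/2 0 0; 646/325 0 -72/325 0; 0 0 0 1]
T4·…·T1 = [-54/325 0 -969/650 0; 0 -1/2 0 0; 646/325 0 -72/325 0; 0 0 0 1]
T5·…·T1 = [-81/325 0 -2907/1300 0; 0 -1 0 0; -646/325 0 72/325 0; 0 0 0 1]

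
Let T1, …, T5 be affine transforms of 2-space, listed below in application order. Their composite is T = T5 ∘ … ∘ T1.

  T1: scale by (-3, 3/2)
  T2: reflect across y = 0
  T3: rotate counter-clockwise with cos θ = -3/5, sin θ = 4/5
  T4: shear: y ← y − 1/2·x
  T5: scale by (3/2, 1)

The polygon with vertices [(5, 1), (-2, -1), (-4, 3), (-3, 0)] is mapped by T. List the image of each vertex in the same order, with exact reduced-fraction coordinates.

image vertices: (153/10, -81/5), (-36/5, 63/10), (-27/5, 141/10), (-81/10, 99/10)

T1 scale by (-3, 3/2): (5, 1) → (-15, 3/2); (-2, -1) → (6, -3/2); (-4, 3) → (12, 9/2); (-3, 0) → (9, 0)
T2 reflect across y = 0: (-15, 3/2) → (-15, -3/2); (6, -3/2) → (6, 3/2); (12, 9/2) → (12, -9/2); (9, 0) → (9, 0)
T3 rotate counter-clockwise with cos θ = -3/5, sin θ = 4/5: (-15, -3/2) → (51/5, -111/10); (6, 3/2) → (-24/5, 39/10); (12, -9/2) → (-18/5, 123/10); (9, 0) → (-27/5, 36/5)
T4 shear: y ← y − 1/2·x: (51/5, -111/10) → (51/5, -81/5); (-24/5, 39/10) → (-24/5, 63/10); (-18/5, 123/10) → (-18/5, 141/10); (-27/5, 36/5) → (-27/5, 99/10)
T5 scale by (3/2, 1): (51/5, -81/5) → (153/10, -81/5); (-24/5, 63/10) → (-36/5, 63/10); (-18/5, 141/10) → (-27/5, 141/10); (-27/5, 99/10) → (-81/10, 99/10)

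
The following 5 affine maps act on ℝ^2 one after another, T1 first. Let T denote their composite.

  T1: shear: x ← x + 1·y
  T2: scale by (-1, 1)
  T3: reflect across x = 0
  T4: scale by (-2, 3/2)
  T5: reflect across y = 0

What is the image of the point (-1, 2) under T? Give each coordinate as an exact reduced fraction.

T1 shear: x ← x + 1·y: (-1, 2) → (1, 2)
T2 scale by (-1, 1): (1, 2) → (-1, 2)
T3 reflect across x = 0: (-1, 2) → (1, 2)
T4 scale by (-2, 3/2): (1, 2) → (-2, 3)
T5 reflect across y = 0: (-2, 3) → (-2, -3)

T(p) = (-2, -3)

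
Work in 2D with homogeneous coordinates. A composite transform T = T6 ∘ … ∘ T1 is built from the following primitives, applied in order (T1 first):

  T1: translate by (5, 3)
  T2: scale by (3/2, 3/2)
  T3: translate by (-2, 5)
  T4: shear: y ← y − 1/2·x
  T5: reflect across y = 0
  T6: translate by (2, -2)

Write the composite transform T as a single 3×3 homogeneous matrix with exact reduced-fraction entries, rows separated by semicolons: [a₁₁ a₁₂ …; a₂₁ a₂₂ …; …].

T = [3/2 0 15/2; 3/4 -3/2 -35/4; 0 0 1]

T1 = [1 0 5; 0 1 3; 0 0 1]
T2·T1 = [3/2 0 15/2; 0 3/2 9/2; 0 0 1]
T3·…·T1 = [3/2 0 11/2; 0 3/2 19/2; 0 0 1]
T4·…·T1 = [3/2 0 11/2; -3/4 3/2 27/4; 0 0 1]
T5·…·T1 = [3/2 0 11/2; 3/4 -3/2 -27/4; 0 0 1]
T6·…·T1 = [3/2 0 15/2; 3/4 -3/2 -35/4; 0 0 1]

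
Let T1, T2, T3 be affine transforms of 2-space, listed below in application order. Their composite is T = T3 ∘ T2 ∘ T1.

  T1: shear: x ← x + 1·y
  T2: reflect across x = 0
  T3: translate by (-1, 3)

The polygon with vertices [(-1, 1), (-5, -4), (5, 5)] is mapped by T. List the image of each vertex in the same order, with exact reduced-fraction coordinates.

image vertices: (-1, 4), (8, -1), (-11, 8)

T1 shear: x ← x + 1·y: (-1, 1) → (0, 1); (-5, -4) → (-9, -4); (5, 5) → (10, 5)
T2 reflect across x = 0: (0, 1) → (0, 1); (-9, -4) → (9, -4); (10, 5) → (-10, 5)
T3 translate by (-1, 3): (0, 1) → (-1, 4); (9, -4) → (8, -1); (-10, 5) → (-11, 8)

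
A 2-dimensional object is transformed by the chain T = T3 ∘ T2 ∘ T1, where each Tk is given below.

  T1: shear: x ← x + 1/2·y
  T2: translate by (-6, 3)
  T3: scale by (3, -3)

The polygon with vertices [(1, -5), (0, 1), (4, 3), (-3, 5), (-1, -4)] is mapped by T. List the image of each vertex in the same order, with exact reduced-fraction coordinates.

image vertices: (-45/2, 6), (-33/2, -12), (-3/2, -18), (-39/2, -24), (-27, 3)

T1 shear: x ← x + 1/2·y: (1, -5) → (-3/2, -5); (0, 1) → (1/2, 1); (4, 3) → (11/2, 3); (-3, 5) → (-1/2, 5); (-1, -4) → (-3, -4)
T2 translate by (-6, 3): (-3/2, -5) → (-15/2, -2); (1/2, 1) → (-11/2, 4); (11/2, 3) → (-1/2, 6); (-1/2, 5) → (-13/2, 8); (-3, -4) → (-9, -1)
T3 scale by (3, -3): (-15/2, -2) → (-45/2, 6); (-11/2, 4) → (-33/2, -12); (-1/2, 6) → (-3/2, -18); (-13/2, 8) → (-39/2, -24); (-9, -1) → (-27, 3)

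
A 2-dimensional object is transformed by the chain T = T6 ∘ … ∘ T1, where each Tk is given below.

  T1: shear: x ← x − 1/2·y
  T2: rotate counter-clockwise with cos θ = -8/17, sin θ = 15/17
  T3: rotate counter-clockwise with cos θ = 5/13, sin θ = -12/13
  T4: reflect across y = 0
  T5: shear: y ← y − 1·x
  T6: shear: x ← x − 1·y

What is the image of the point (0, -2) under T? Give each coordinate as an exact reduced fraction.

T(p) = (855/221, -373/221)

T1 shear: x ← x − 1/2·y: (0, -2) → (1, -2)
T2 rotate counter-clockwise with cos θ = -8/17, sin θ = 15/17: (1, -2) → (22/17, 31/17)
T3 rotate counter-clockwise with cos θ = 5/13, sin θ = -12/13: (22/17, 31/17) → (482/221, -109/221)
T4 reflect across y = 0: (482/221, -109/221) → (482/221, 109/221)
T5 shear: y ← y − 1·x: (482/221, 109/221) → (482/221, -373/221)
T6 shear: x ← x − 1·y: (482/221, -373/221) → (855/221, -373/221)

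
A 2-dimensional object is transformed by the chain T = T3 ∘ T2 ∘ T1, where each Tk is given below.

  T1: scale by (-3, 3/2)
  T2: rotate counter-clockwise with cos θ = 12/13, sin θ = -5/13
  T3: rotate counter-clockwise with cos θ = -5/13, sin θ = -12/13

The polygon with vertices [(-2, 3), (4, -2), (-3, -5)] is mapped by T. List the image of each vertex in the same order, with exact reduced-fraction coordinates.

image vertices: (-369/338, -1254/169), (1083/169, 1788/169), (-3945/338, -171/169)

T1 scale by (-3, 3/2): (-2, 3) → (6, 9/2); (4, -2) → (-12, -3); (-3, -5) → (9, -15/2)
T2 rotate counter-clockwise with cos θ = 12/13, sin θ = -5/13: (6, 9/2) → (189/26, 24/13); (-12, -3) → (-159/13, 24/13); (9, -15/2) → (141/26, -135/13)
T3 rotate counter-clockwise with cos θ = -5/13, sin θ = -12/13: (189/26, 24/13) → (-369/338, -1254/169); (-159/13, 24/13) → (1083/169, 1788/169); (141/26, -135/13) → (-3945/338, -171/169)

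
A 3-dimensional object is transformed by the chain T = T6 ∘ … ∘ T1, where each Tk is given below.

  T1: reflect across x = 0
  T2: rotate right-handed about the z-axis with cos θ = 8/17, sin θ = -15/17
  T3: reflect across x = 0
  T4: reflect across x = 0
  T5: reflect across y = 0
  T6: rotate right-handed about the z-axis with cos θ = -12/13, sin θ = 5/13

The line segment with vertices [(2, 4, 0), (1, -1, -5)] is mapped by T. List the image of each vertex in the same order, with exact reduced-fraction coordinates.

image vertices: (-218/221, 964/221, 0), (311/221, -31/221, -5)

T1 reflect across x = 0: (2, 4, 0) → (-2, 4, 0); (1, -1, -5) → (-1, -1, -5)
T2 rotate right-handed about the z-axis with cos θ = 8/17, sin θ = -15/17: (-2, 4, 0) → (44/17, 62/17, 0); (-1, -1, -5) → (-23/17, 7/17, -5)
T3 reflect across x = 0: (44/17, 62/17, 0) → (-44/17, 62/17, 0); (-23/17, 7/17, -5) → (23/17, 7/17, -5)
T4 reflect across x = 0: (-44/17, 62/17, 0) → (44/17, 62/17, 0); (23/17, 7/17, -5) → (-23/17, 7/17, -5)
T5 reflect across y = 0: (44/17, 62/17, 0) → (44/17, -62/17, 0); (-23/17, 7/17, -5) → (-23/17, -7/17, -5)
T6 rotate right-handed about the z-axis with cos θ = -12/13, sin θ = 5/13: (44/17, -62/17, 0) → (-218/221, 964/221, 0); (-23/17, -7/17, -5) → (311/221, -31/221, -5)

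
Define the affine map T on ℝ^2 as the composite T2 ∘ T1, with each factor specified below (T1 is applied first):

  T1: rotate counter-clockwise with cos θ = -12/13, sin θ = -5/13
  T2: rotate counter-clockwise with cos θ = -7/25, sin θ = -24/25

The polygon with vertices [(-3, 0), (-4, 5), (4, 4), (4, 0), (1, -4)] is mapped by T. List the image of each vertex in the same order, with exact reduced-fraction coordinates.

image vertices: (108/325, -969/325), (-1471/325, -1472/325), (-1436/325, 1148/325), (-144/325, 1292/325), (1256/325, 467/325)

T1 rotate counter-clockwise with cos θ = -12/13, sin θ = -5/13: (-3, 0) → (36/13, 15/13); (-4, 5) → (73/13, -40/13); (4, 4) → (-28/13, -68/13); (4, 0) → (-48/13, -20/13); (1, -4) → (-32/13, 43/13)
T2 rotate counter-clockwise with cos θ = -7/25, sin θ = -24/25: (36/13, 15/13) → (108/325, -969/325); (73/13, -40/13) → (-1471/325, -1472/325); (-28/13, -68/13) → (-1436/325, 1148/325); (-48/13, -20/13) → (-144/325, 1292/325); (-32/13, 43/13) → (1256/325, 467/325)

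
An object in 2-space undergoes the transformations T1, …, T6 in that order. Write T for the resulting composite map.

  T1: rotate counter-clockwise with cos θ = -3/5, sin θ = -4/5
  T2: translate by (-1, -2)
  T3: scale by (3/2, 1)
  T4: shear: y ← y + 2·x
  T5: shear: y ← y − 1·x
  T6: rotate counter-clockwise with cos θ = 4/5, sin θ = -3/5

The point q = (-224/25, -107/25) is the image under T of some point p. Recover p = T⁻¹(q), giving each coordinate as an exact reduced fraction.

T1 = [-3/5 4/5 0; -4/5 -3/5 0; 0 0 1]
T2·T1 = [-3/5 4/5 -1; -4/5 -3/5 -2; 0 0 1]
T3·…·T1 = [-9/10 6/5 -3/2; -4/5 -3/5 -2; 0 0 1]
T4·…·T1 = [-9/10 6/5 -3/2; -13/5 9/5 -5; 0 0 1]
T5·…·T1 = [-9/10 6/5 -3/2; -17/10 3/5 -7/2; 0 0 1]
T6·…·T1 = [-87/50 33/25 -33/10; -41/50 -6/25 -19/10; 0 0 1]
det M = 3/2; M⁻¹ = [-4/25 -22/25 -11/5; 41/75 -29/25 -2/5; 0 0 1]
M⁻¹ · (-224/25, -107/25)ᵀ = (3, -1/3)ᵀ

p = (3, -1/3)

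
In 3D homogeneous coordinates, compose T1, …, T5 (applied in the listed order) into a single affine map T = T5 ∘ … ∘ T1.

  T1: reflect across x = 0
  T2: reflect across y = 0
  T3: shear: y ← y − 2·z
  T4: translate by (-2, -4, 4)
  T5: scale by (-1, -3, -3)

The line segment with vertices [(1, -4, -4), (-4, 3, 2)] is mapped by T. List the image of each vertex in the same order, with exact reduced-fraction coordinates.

T1 reflect across x = 0: (1, -4, -4) → (-1, -4, -4); (-4, 3, 2) → (4, 3, 2)
T2 reflect across y = 0: (-1, -4, -4) → (-1, 4, -4); (4, 3, 2) → (4, -3, 2)
T3 shear: y ← y − 2·z: (-1, 4, -4) → (-1, 12, -4); (4, -3, 2) → (4, -7, 2)
T4 translate by (-2, -4, 4): (-1, 12, -4) → (-3, 8, 0); (4, -7, 2) → (2, -11, 6)
T5 scale by (-1, -3, -3): (-3, 8, 0) → (3, -24, 0); (2, -11, 6) → (-2, 33, -18)

image vertices: (3, -24, 0), (-2, 33, -18)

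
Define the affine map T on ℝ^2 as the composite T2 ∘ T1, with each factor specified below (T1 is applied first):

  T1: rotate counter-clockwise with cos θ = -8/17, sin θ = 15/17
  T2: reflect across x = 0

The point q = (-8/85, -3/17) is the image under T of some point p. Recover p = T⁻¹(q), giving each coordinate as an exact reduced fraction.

T1 = [-8/17 -15/17 0; 15/17 -8/17 0; 0 0 1]
T2·T1 = [8/17 15/17 0; 15/17 -8/17 0; 0 0 1]
det M = -1; M⁻¹ = [8/17 15/17 0; 15/17 -8/17 0; 0 0 1]
M⁻¹ · (-8/85, -3/17)ᵀ = (-1/5, 0)ᵀ

p = (-1/5, 0)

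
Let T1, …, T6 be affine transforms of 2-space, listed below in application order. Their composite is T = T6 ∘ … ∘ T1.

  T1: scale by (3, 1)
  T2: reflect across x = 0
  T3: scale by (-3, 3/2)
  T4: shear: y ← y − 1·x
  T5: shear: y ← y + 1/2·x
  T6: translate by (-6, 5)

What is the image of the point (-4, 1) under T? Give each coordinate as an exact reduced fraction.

T1 scale by (3, 1): (-4, 1) → (-12, 1)
T2 reflect across x = 0: (-12, 1) → (12, 1)
T3 scale by (-3, 3/2): (12, 1) → (-36, 3/2)
T4 shear: y ← y − 1·x: (-36, 3/2) → (-36, 75/2)
T5 shear: y ← y + 1/2·x: (-36, 75/2) → (-36, 39/2)
T6 translate by (-6, 5): (-36, 39/2) → (-42, 49/2)

T(p) = (-42, 49/2)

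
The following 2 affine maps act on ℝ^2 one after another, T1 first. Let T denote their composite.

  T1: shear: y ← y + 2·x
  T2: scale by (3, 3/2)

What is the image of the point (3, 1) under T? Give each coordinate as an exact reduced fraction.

T(p) = (9, 21/2)

T1 shear: y ← y + 2·x: (3, 1) → (3, 7)
T2 scale by (3, 3/2): (3, 7) → (9, 21/2)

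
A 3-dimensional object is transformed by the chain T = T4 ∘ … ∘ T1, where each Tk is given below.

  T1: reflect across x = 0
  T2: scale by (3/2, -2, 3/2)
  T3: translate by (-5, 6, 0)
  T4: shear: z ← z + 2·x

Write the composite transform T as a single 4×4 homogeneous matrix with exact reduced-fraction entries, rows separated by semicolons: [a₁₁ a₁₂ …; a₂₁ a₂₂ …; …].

T = [-3/2 0 0 -5; 0 -2 0 6; -3 0 3/2 -10; 0 0 0 1]

T1 = [-1 0 0 0; 0 1 0 0; 0 0 1 0; 0 0 0 1]
T2·T1 = [-3/2 0 0 0; 0 -2 0 0; 0 0 3/2 0; 0 0 0 1]
T3·…·T1 = [-3/2 0 0 -5; 0 -2 0 6; 0 0 3/2 0; 0 0 0 1]
T4·…·T1 = [-3/2 0 0 -5; 0 -2 0 6; -3 0 3/2 -10; 0 0 0 1]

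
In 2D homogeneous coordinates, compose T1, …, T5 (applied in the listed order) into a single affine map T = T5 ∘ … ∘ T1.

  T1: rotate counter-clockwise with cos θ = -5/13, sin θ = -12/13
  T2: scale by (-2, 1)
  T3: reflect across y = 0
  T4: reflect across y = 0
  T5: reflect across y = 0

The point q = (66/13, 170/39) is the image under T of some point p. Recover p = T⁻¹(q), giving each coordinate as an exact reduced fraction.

p = (5, -2/3)

T1 = [-5/13 12/13 0; -12/13 -5/13 0; 0 0 1]
T2·T1 = [10/13 -24/13 0; -12/13 -5/13 0; 0 0 1]
T3·…·T1 = [10/13 -24/13 0; 12/13 5/13 0; 0 0 1]
T4·…·T1 = [10/13 -24/13 0; -12/13 -5/13 0; 0 0 1]
T5·…·T1 = [10/13 -24/13 0; 12/13 5/13 0; 0 0 1]
det M = 2; M⁻¹ = [5/26 12/13 0; -6/13 5/13 0; 0 0 1]
M⁻¹ · (66/13, 170/39)ᵀ = (5, -2/3)ᵀ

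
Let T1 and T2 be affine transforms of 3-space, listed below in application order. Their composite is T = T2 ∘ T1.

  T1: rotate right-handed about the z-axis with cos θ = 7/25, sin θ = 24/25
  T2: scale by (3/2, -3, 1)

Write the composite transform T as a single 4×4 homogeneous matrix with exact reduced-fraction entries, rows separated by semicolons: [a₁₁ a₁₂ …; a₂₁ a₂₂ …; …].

T1 = [7/25 -24/25 0 0; 24/25 7/25 0 0; 0 0 1 0; 0 0 0 1]
T2·T1 = [21/50 -36/25 0 0; -72/25 -21/25 0 0; 0 0 1 0; 0 0 0 1]

T = [21/50 -36/25 0 0; -72/25 -21/25 0 0; 0 0 1 0; 0 0 0 1]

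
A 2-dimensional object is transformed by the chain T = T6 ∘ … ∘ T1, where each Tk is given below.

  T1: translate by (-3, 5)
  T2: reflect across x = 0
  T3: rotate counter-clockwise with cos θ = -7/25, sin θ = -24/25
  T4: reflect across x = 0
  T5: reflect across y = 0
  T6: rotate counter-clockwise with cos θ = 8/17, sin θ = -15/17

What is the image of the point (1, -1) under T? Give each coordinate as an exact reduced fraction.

T1 translate by (-3, 5): (1, -1) → (-2, 4)
T2 reflect across x = 0: (-2, 4) → (2, 4)
T3 rotate counter-clockwise with cos θ = -7/25, sin θ = -24/25: (2, 4) → (82/25, -76/25)
T4 reflect across x = 0: (82/25, -76/25) → (-82/25, -76/25)
T5 reflect across y = 0: (-82/25, -76/25) → (-82/25, 76/25)
T6 rotate counter-clockwise with cos θ = 8/17, sin θ = -15/17: (-82/25, 76/25) → (484/425, 1838/425)

T(p) = (484/425, 1838/425)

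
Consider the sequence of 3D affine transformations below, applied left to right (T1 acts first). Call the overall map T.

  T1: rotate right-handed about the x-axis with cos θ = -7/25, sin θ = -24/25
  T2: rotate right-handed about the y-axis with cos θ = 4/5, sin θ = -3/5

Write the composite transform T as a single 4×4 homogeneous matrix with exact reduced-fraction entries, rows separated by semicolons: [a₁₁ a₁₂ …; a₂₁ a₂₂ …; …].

T1 = [1 0 0 0; 0 -7/25 24/25 0; 0 -24/25 -7/25 0; 0 0 0 1]
T2·T1 = [4/5 72/125 21/125 0; 0 -7/25 24/25 0; 3/5 -96/125 -28/125 0; 0 0 0 1]

T = [4/5 72/125 21/125 0; 0 -7/25 24/25 0; 3/5 -96/125 -28/125 0; 0 0 0 1]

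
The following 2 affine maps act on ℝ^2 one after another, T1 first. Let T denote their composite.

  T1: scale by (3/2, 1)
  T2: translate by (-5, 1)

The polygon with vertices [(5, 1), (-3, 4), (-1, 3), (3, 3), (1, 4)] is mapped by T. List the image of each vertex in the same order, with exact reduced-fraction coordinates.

image vertices: (5/2, 2), (-19/2, 5), (-13/2, 4), (-1/2, 4), (-7/2, 5)

T1 scale by (3/2, 1): (5, 1) → (15/2, 1); (-3, 4) → (-9/2, 4); (-1, 3) → (-3/2, 3); (3, 3) → (9/2, 3); (1, 4) → (3/2, 4)
T2 translate by (-5, 1): (15/2, 1) → (5/2, 2); (-9/2, 4) → (-19/2, 5); (-3/2, 3) → (-13/2, 4); (9/2, 3) → (-1/2, 4); (3/2, 4) → (-7/2, 5)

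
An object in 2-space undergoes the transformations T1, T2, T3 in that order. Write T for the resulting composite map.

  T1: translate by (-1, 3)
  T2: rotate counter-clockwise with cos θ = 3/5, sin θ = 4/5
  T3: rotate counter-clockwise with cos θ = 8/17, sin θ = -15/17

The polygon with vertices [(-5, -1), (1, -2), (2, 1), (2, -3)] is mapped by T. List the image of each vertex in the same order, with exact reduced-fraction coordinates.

image vertices: (-478/85, 246/85), (13/85, 84/85), (8/5, 19/5), (84/85, -13/85)

T1 translate by (-1, 3): (-5, -1) → (-6, 2); (1, -2) → (0, 1); (2, 1) → (1, 4); (2, -3) → (1, 0)
T2 rotate counter-clockwise with cos θ = 3/5, sin θ = 4/5: (-6, 2) → (-26/5, -18/5); (0, 1) → (-4/5, 3/5); (1, 4) → (-13/5, 16/5); (1, 0) → (3/5, 4/5)
T3 rotate counter-clockwise with cos θ = 8/17, sin θ = -15/17: (-26/5, -18/5) → (-478/85, 246/85); (-4/5, 3/5) → (13/85, 84/85); (-13/5, 16/5) → (8/5, 19/5); (3/5, 4/5) → (84/85, -13/85)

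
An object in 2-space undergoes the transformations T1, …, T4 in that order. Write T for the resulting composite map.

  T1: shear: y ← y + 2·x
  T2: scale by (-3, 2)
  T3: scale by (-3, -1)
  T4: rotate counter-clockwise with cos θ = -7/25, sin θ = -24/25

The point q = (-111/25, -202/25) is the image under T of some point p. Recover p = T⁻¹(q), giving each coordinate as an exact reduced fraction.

T1 = [1 0 0; 2 1 0; 0 0 1]
T2·T1 = [-3 0 0; 4 2 0; 0 0 1]
T3·…·T1 = [9 0 0; -4 -2 0; 0 0 1]
T4·…·T1 = [-159/25 -48/25 0; -188/25 14/25 0; 0 0 1]
det M = -18; M⁻¹ = [-7/225 -8/75 0; -94/225 53/150 0; 0 0 1]
M⁻¹ · (-111/25, -202/25)ᵀ = (1, -1)ᵀ

p = (1, -1)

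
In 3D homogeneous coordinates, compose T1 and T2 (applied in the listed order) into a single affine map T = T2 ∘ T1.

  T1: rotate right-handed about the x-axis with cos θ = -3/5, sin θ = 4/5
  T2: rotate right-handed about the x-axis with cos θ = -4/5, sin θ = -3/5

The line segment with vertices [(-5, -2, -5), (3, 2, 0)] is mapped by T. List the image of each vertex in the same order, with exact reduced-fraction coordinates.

image vertices: (-5, -83/25, -106/25), (3, 48/25, -14/25)

T1 rotate right-handed about the x-axis with cos θ = -3/5, sin θ = 4/5: (-5, -2, -5) → (-5, 26/5, 7/5); (3, 2, 0) → (3, -6/5, 8/5)
T2 rotate right-handed about the x-axis with cos θ = -4/5, sin θ = -3/5: (-5, 26/5, 7/5) → (-5, -83/25, -106/25); (3, -6/5, 8/5) → (3, 48/25, -14/25)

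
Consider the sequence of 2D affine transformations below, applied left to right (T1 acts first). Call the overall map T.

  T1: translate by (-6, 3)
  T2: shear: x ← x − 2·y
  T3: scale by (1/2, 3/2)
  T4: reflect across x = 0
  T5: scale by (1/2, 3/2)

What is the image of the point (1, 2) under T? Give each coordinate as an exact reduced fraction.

T1 translate by (-6, 3): (1, 2) → (-5, 5)
T2 shear: x ← x − 2·y: (-5, 5) → (-15, 5)
T3 scale by (1/2, 3/2): (-15, 5) → (-15/2, 15/2)
T4 reflect across x = 0: (-15/2, 15/2) → (15/2, 15/2)
T5 scale by (1/2, 3/2): (15/2, 15/2) → (15/4, 45/4)

T(p) = (15/4, 45/4)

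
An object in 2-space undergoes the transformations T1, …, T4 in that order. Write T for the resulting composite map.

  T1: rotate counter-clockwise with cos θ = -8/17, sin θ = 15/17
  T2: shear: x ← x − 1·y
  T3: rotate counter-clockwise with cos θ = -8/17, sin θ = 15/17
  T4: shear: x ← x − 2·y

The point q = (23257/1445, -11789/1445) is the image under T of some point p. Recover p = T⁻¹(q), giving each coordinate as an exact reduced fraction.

p = (5, 4/5)

T1 = [-8/17 -15/17 0; 15/17 -8/17 0; 0 0 1]
T2·T1 = [-23/17 -7/17 0; 15/17 -8/17 0; 0 0 1]
T3·…·T1 = [-41/289 176/289 0; -465/289 -41/289 0; 0 0 1]
T4·…·T1 = [889/289 258/289 0; -465/289 -41/289 0; 0 0 1]
det M = 1; M⁻¹ = [-41/289 -258/289 0; 465/289 889/289 0; 0 0 1]
M⁻¹ · (23257/1445, -11789/1445)ᵀ = (5, 4/5)ᵀ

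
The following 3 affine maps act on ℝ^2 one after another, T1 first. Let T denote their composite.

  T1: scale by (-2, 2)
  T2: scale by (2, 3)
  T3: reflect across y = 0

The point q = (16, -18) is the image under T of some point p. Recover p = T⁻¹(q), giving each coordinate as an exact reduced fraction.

T1 = [-2 0 0; 0 2 0; 0 0 1]
T2·T1 = [-4 0 0; 0 6 0; 0 0 1]
T3·…·T1 = [-4 0 0; 0 -6 0; 0 0 1]
det M = 24; M⁻¹ = [-1/4 0 0; 0 -1/6 0; 0 0 1]
M⁻¹ · (16, -18)ᵀ = (-4, 3)ᵀ

p = (-4, 3)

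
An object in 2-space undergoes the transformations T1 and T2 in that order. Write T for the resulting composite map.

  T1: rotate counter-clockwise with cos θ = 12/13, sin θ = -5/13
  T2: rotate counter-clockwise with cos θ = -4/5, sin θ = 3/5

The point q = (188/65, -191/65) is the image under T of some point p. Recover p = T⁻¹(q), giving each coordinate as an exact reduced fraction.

T1 = [12/13 5/13 0; -5/13 12/13 0; 0 0 1]
T2·T1 = [-33/65 -56/65 0; 56/65 -33/65 0; 0 0 1]
det M = 1; M⁻¹ = [-33/65 56/65 0; -56/65 -33/65 0; 0 0 1]
M⁻¹ · (188/65, -191/65)ᵀ = (-4, -1)ᵀ

p = (-4, -1)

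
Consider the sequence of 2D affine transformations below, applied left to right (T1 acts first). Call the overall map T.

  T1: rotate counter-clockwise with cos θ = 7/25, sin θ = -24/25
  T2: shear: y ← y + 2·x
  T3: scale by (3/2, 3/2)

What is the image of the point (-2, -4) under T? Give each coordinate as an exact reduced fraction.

T(p) = (-33/5, -12)

T1 rotate counter-clockwise with cos θ = 7/25, sin θ = -24/25: (-2, -4) → (-22/5, 4/5)
T2 shear: y ← y + 2·x: (-22/5, 4/5) → (-22/5, -8)
T3 scale by (3/2, 3/2): (-22/5, -8) → (-33/5, -12)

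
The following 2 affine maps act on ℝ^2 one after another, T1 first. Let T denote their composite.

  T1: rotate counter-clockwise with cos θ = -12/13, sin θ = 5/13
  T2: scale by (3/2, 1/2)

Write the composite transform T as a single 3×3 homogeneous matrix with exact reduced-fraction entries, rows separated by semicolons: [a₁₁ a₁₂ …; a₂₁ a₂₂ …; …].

T1 = [-12/13 -5/13 0; 5/13 -12/13 0; 0 0 1]
T2·T1 = [-18/13 -15/26 0; 5/26 -6/13 0; 0 0 1]

T = [-18/13 -15/26 0; 5/26 -6/13 0; 0 0 1]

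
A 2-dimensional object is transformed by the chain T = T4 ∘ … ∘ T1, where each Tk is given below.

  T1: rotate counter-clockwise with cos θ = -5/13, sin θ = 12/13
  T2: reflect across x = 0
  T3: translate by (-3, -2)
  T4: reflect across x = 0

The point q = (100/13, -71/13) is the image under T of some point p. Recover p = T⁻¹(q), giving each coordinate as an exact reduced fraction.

p = (-5, -3)

T1 = [-5/13 -12/13 0; 12/13 -5/13 0; 0 0 1]
T2·T1 = [5/13 12/13 0; 12/13 -5/13 0; 0 0 1]
T3·…·T1 = [5/13 12/13 -3; 12/13 -5/13 -2; 0 0 1]
T4·…·T1 = [-5/13 -12/13 3; 12/13 -5/13 -2; 0 0 1]
det M = 1; M⁻¹ = [-5/13 12/13 3; -12/13 -5/13 2; 0 0 1]
M⁻¹ · (100/13, -71/13)ᵀ = (-5, -3)ᵀ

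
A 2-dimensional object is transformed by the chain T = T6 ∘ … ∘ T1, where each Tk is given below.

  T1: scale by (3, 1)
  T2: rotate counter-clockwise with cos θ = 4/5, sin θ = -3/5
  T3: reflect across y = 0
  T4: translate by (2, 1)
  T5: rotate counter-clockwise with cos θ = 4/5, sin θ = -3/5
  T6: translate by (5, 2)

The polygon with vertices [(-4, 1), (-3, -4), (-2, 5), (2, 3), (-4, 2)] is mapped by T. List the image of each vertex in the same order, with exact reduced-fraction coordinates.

image vertices: (-24/5, 3/5), (-9/5, 28/5), (6/5, -17/5), (66/5, -7/5), (-24/5, -2/5)

T1 scale by (3, 1): (-4, 1) → (-12, 1); (-3, -4) → (-9, -4); (-2, 5) → (-6, 5); (2, 3) → (6, 3); (-4, 2) → (-12, 2)
T2 rotate counter-clockwise with cos θ = 4/5, sin θ = -3/5: (-12, 1) → (-9, 8); (-9, -4) → (-48/5, 11/5); (-6, 5) → (-9/5, 38/5); (6, 3) → (33/5, -6/5); (-12, 2) → (-42/5, 44/5)
T3 reflect across y = 0: (-9, 8) → (-9, -8); (-48/5, 11/5) → (-48/5, -11/5); (-9/5, 38/5) → (-9/5, -38/5); (33/5, -6/5) → (33/5, 6/5); (-42/5, 44/5) → (-42/5, -44/5)
T4 translate by (2, 1): (-9, -8) → (-7, -7); (-48/5, -11/5) → (-38/5, -6/5); (-9/5, -38/5) → (1/5, -33/5); (33/5, 6/5) → (43/5, 11/5); (-42/5, -44/5) → (-32/5, -39/5)
T5 rotate counter-clockwise with cos θ = 4/5, sin θ = -3/5: (-7, -7) → (-49/5, -7/5); (-38/5, -6/5) → (-34/5, 18/5); (1/5, -33/5) → (-19/5, -27/5); (43/5, 11/5) → (41/5, -17/5); (-32/5, -39/5) → (-49/5, -12/5)
T6 translate by (5, 2): (-49/5, -7/5) → (-24/5, 3/5); (-34/5, 18/5) → (-9/5, 28/5); (-19/5, -27/5) → (6/5, -17/5); (41/5, -17/5) → (66/5, -7/5); (-49/5, -12/5) → (-24/5, -2/5)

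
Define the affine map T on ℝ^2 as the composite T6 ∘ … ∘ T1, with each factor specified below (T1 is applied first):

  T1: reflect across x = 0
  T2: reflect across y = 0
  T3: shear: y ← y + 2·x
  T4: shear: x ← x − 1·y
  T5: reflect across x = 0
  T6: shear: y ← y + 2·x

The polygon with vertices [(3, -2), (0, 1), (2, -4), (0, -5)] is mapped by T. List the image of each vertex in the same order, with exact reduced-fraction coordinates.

T1 reflect across x = 0: (3, -2) → (-3, -2); (0, 1) → (0, 1); (2, -4) → (-2, -4); (0, -5) → (0, -5)
T2 reflect across y = 0: (-3, -2) → (-3, 2); (0, 1) → (0, -1); (-2, -4) → (-2, 4); (0, -5) → (0, 5)
T3 shear: y ← y + 2·x: (-3, 2) → (-3, -4); (0, -1) → (0, -1); (-2, 4) → (-2, 0); (0, 5) → (0, 5)
T4 shear: x ← x − 1·y: (-3, -4) → (1, -4); (0, -1) → (1, -1); (-2, 0) → (-2, 0); (0, 5) → (-5, 5)
T5 reflect across x = 0: (1, -4) → (-1, -4); (1, -1) → (-1, -1); (-2, 0) → (2, 0); (-5, 5) → (5, 5)
T6 shear: y ← y + 2·x: (-1, -4) → (-1, -6); (-1, -1) → (-1, -3); (2, 0) → (2, 4); (5, 5) → (5, 15)

image vertices: (-1, -6), (-1, -3), (2, 4), (5, 15)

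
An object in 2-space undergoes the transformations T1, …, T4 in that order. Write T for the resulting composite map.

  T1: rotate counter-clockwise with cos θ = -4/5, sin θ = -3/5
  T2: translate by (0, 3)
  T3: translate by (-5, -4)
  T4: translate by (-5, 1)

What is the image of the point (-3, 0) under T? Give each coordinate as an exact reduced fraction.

T(p) = (-38/5, 9/5)

T1 rotate counter-clockwise with cos θ = -4/5, sin θ = -3/5: (-3, 0) → (12/5, 9/5)
T2 translate by (0, 3): (12/5, 9/5) → (12/5, 24/5)
T3 translate by (-5, -4): (12/5, 24/5) → (-13/5, 4/5)
T4 translate by (-5, 1): (-13/5, 4/5) → (-38/5, 9/5)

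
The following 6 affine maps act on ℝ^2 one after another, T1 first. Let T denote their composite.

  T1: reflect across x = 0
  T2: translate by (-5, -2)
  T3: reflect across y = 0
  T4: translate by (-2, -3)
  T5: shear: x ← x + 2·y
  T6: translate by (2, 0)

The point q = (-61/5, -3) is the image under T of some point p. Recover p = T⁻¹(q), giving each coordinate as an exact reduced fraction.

p = (6/5, 2)

T1 = [-1 0 0; 0 1 0; 0 0 1]
T2·T1 = [-1 0 -5; 0 1 -2; 0 0 1]
T3·…·T1 = [-1 0 -5; 0 -1 2; 0 0 1]
T4·…·T1 = [-1 0 -7; 0 -1 -1; 0 0 1]
T5·…·T1 = [-1 -2 -9; 0 -1 -1; 0 0 1]
T6·…·T1 = [-1 -2 -7; 0 -1 -1; 0 0 1]
det M = 1; M⁻¹ = [-1 2 -5; 0 -1 -1; 0 0 1]
M⁻¹ · (-61/5, -3)ᵀ = (6/5, 2)ᵀ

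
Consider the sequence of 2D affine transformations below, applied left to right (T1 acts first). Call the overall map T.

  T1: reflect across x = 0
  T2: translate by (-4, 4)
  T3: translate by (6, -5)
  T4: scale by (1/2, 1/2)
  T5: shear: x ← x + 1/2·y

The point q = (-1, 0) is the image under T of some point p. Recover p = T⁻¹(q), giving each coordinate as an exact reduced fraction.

T1 = [-1 0 0; 0 1 0; 0 0 1]
T2·T1 = [-1 0 -4; 0 1 4; 0 0 1]
T3·…·T1 = [-1 0 2; 0 1 -1; 0 0 1]
T4·…·T1 = [-1/2 0 1; 0 1/2 -1/2; 0 0 1]
T5·…·T1 = [-1/2 1/4 3/4; 0 1/2 -1/2; 0 0 1]
det M = -1/4; M⁻¹ = [-2 1 2; 0 2 1; 0 0 1]
M⁻¹ · (-1, 0)ᵀ = (4, 1)ᵀ

p = (4, 1)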